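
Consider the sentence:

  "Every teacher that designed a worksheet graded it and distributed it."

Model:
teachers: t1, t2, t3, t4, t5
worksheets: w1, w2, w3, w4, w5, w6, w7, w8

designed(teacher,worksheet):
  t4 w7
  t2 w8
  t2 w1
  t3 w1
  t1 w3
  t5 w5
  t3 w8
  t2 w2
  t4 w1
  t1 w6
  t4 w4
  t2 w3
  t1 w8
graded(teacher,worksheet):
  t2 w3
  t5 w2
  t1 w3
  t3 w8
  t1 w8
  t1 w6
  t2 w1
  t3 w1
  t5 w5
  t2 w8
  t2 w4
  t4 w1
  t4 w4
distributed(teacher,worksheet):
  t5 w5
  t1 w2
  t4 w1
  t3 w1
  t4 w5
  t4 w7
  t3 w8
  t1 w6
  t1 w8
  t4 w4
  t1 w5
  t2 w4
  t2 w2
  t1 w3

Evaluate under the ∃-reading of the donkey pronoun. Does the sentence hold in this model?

"it" takes "a worksheet" as antecedent — a donkey pronoun bound across the clause boundary.
Weak reading: every teacher t with some designed-worksheet has at least one designed-worksheet w such that graded(t,w) ∧ distributed(t,w).
Per teacher: t1:✓  t2:✗  t3:✓  t4:✓  t5:✓
t2 has no witness among its designed-worksheets.

False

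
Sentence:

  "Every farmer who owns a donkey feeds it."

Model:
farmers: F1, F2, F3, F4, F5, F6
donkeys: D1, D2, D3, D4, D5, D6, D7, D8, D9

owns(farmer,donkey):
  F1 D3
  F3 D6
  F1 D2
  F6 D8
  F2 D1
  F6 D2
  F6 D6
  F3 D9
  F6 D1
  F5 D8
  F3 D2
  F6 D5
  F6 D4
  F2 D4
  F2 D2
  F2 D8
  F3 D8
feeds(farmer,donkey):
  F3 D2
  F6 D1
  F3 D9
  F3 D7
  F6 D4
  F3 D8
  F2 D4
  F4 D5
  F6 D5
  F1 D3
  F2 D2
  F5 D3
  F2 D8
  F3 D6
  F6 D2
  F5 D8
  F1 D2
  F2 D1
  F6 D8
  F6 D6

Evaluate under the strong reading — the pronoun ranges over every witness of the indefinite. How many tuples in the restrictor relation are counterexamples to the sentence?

0

"it" takes "a donkey" as antecedent — a donkey pronoun bound across the clause boundary.
Strong reading: for every (f,d) with owns(f,d), feeds(f,d).
Restrictor pairs: (F1,D2) ✓  (F1,D3) ✓  (F2,D1) ✓  (F2,D2) ✓  (F2,D4) ✓  (F2,D8) ✓  (F3,D2) ✓  (F3,D6) ✓  (F3,D8) ✓  (F3,D9) ✓  (F5,D8) ✓  (F6,D1) ✓  (F6,D2) ✓  (F6,D4) ✓  (F6,D5) ✓  (F6,D6) ✓  (F6,D8) ✓
Counterexamples (restrictor pairs failing the scope): 0.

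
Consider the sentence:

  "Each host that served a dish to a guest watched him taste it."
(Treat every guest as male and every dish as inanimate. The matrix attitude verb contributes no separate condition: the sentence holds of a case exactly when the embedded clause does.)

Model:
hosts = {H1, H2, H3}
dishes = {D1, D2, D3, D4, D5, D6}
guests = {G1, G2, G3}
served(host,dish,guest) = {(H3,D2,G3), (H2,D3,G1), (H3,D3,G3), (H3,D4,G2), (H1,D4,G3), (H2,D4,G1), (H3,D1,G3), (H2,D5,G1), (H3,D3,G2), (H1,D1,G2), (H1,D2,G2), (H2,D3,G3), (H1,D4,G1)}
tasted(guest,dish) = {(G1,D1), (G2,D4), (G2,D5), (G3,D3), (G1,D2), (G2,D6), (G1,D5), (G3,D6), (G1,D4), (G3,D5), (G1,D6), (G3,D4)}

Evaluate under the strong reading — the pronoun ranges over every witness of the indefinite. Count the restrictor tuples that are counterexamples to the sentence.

"him" takes "a guest" as antecedent and "it" takes "a dish"; both are donkey pronouns co-varying with the restrictor.
Strong reading: for every (h,d,g) with served(h,d,g), tasted(g,d).
Restrictor triples: (H1,D1,G2)→tasted(G2,D1) ✗  (H1,D2,G2)→tasted(G2,D2) ✗  (H1,D4,G1)→tasted(G1,D4) ✓  (H1,D4,G3)→tasted(G3,D4) ✓  (H2,D3,G1)→tasted(G1,D3) ✗  (H2,D3,G3)→tasted(G3,D3) ✓  (H2,D4,G1)→tasted(G1,D4) ✓  (H2,D5,G1)→tasted(G1,D5) ✓  (H3,D1,G3)→tasted(G3,D1) ✗  (H3,D2,G3)→tasted(G3,D2) ✗  (H3,D3,G2)→tasted(G2,D3) ✗  (H3,D3,G3)→tasted(G3,D3) ✓  (H3,D4,G2)→tasted(G2,D4) ✓
Counterexamples (restrictor triples failing the scope): 6.

6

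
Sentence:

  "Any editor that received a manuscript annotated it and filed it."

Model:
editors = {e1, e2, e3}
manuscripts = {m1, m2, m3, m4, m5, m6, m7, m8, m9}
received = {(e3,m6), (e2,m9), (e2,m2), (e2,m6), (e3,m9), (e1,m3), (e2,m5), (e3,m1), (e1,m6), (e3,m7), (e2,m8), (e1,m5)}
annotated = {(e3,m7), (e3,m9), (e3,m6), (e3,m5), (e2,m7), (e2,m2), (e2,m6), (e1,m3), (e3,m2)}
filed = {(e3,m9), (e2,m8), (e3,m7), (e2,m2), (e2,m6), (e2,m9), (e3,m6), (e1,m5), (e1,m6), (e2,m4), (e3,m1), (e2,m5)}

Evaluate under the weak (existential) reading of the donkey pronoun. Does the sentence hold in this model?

"it" takes "a manuscript" as antecedent — a donkey pronoun bound across the clause boundary.
Weak reading: every editor e with some received-manuscript has at least one received-manuscript m such that annotated(e,m) ∧ filed(e,m).
Per editor: e1:✗  e2:✓  e3:✓
e1 has no witness among its received-manuscripts.

False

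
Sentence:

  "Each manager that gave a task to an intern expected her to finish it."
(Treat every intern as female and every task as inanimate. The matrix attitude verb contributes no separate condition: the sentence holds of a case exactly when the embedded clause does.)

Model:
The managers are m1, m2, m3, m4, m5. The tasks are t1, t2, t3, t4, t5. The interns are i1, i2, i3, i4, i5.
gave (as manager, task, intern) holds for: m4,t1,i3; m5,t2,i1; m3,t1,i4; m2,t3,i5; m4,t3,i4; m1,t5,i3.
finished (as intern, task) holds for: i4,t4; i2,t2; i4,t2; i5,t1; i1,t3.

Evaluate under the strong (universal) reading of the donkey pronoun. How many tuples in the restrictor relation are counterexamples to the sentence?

"her" takes "an intern" as antecedent and "it" takes "a task"; both are donkey pronouns co-varying with the restrictor.
Strong reading: for every (m,t,i) with gave(m,t,i), finished(i,t).
Restrictor triples: (m1,t5,i3)→finished(i3,t5) ✗  (m2,t3,i5)→finished(i5,t3) ✗  (m3,t1,i4)→finished(i4,t1) ✗  (m4,t1,i3)→finished(i3,t1) ✗  (m4,t3,i4)→finished(i4,t3) ✗  (m5,t2,i1)→finished(i1,t2) ✗
Counterexamples (restrictor triples failing the scope): 6.

6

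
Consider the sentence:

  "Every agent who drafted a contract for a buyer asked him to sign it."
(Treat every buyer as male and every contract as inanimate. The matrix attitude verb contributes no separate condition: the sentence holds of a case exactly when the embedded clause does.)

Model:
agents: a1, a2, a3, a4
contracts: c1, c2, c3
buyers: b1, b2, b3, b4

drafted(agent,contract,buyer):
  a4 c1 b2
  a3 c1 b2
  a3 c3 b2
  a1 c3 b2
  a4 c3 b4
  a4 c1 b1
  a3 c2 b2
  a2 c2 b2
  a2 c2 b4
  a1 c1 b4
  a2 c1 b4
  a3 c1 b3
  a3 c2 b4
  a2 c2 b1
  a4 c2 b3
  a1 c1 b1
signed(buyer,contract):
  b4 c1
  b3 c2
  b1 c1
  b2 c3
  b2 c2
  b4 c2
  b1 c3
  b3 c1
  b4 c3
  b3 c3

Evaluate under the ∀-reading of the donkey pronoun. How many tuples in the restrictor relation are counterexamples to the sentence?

"him" takes "a buyer" as antecedent and "it" takes "a contract"; both are donkey pronouns co-varying with the restrictor.
Strong reading: for every (a,c,b) with drafted(a,c,b), signed(b,c).
Restrictor triples: (a1,c1,b1)→signed(b1,c1) ✓  (a1,c1,b4)→signed(b4,c1) ✓  (a1,c3,b2)→signed(b2,c3) ✓  (a2,c1,b4)→signed(b4,c1) ✓  (a2,c2,b1)→signed(b1,c2) ✗  (a2,c2,b2)→signed(b2,c2) ✓  (a2,c2,b4)→signed(b4,c2) ✓  (a3,c1,b2)→signed(b2,c1) ✗  (a3,c1,b3)→signed(b3,c1) ✓  (a3,c2,b2)→signed(b2,c2) ✓  (a3,c2,b4)→signed(b4,c2) ✓  (a3,c3,b2)→signed(b2,c3) ✓  (a4,c1,b1)→signed(b1,c1) ✓  (a4,c1,b2)→signed(b2,c1) ✗  (a4,c2,b3)→signed(b3,c2) ✓  (a4,c3,b4)→signed(b4,c3) ✓
Counterexamples (restrictor triples failing the scope): 3.

3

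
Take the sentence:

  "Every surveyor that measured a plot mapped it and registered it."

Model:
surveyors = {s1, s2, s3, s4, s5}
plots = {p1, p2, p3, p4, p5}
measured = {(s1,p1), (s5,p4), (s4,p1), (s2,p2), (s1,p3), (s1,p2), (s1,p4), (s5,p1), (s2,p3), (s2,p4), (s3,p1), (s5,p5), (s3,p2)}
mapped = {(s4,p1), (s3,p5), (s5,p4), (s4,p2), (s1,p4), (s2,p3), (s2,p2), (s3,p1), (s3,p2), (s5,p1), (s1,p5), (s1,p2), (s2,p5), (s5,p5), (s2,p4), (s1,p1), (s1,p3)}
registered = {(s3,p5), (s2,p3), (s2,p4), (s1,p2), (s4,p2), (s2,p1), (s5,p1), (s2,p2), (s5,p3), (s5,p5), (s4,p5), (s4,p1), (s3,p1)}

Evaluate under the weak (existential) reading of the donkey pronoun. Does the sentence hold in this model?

"it" takes "a plot" as antecedent — a donkey pronoun bound across the clause boundary.
Weak reading: every surveyor s with some measured-plot has at least one measured-plot p such that mapped(s,p) ∧ registered(s,p).
Per surveyor: s1:✓  s2:✓  s3:✓  s4:✓  s5:✓
Every surveyor in the restrictor has a witness.

True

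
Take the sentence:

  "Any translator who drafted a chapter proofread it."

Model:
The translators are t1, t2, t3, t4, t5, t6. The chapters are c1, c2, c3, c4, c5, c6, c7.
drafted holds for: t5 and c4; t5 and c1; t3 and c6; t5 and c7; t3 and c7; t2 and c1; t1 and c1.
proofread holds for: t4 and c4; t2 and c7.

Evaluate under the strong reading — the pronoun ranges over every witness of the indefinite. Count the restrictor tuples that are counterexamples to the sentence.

7

"it" takes "a chapter" as antecedent — a donkey pronoun bound across the clause boundary.
Strong reading: for every (t,c) with drafted(t,c), proofread(t,c).
Restrictor pairs: (t1,c1) ✗  (t2,c1) ✗  (t3,c6) ✗  (t3,c7) ✗  (t5,c1) ✗  (t5,c4) ✗  (t5,c7) ✗
Counterexamples (restrictor pairs failing the scope): 7.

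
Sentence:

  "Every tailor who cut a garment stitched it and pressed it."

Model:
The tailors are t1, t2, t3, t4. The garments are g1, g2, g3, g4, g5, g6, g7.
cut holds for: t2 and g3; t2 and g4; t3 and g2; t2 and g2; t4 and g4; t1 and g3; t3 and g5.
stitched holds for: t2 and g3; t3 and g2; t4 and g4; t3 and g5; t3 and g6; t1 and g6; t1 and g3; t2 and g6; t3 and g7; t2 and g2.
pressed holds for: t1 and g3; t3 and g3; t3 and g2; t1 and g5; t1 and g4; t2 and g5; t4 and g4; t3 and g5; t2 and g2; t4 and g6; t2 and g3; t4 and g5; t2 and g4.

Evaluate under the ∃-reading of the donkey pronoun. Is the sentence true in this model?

True

"it" takes "a garment" as antecedent — a donkey pronoun bound across the clause boundary.
Weak reading: every tailor t with some cut-garment has at least one cut-garment g such that stitched(t,g) ∧ pressed(t,g).
Per tailor: t1:✓  t2:✓  t3:✓  t4:✓
Every tailor in the restrictor has a witness.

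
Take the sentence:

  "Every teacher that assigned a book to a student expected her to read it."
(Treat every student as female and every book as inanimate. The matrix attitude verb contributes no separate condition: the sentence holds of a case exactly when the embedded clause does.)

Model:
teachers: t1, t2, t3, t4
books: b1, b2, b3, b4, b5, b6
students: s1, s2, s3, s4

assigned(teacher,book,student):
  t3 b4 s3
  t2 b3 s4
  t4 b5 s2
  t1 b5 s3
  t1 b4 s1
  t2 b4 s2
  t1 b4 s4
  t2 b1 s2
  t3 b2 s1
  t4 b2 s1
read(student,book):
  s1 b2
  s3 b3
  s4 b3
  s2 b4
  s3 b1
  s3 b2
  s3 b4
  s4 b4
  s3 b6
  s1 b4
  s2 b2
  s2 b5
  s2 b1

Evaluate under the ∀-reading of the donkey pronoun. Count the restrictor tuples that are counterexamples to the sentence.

"her" takes "a student" as antecedent and "it" takes "a book"; both are donkey pronouns co-varying with the restrictor.
Strong reading: for every (t,b,s) with assigned(t,b,s), read(s,b).
Restrictor triples: (t1,b4,s1)→read(s1,b4) ✓  (t1,b4,s4)→read(s4,b4) ✓  (t1,b5,s3)→read(s3,b5) ✗  (t2,b1,s2)→read(s2,b1) ✓  (t2,b3,s4)→read(s4,b3) ✓  (t2,b4,s2)→read(s2,b4) ✓  (t3,b2,s1)→read(s1,b2) ✓  (t3,b4,s3)→read(s3,b4) ✓  (t4,b2,s1)→read(s1,b2) ✓  (t4,b5,s2)→read(s2,b5) ✓
Counterexamples (restrictor triples failing the scope): 1.

1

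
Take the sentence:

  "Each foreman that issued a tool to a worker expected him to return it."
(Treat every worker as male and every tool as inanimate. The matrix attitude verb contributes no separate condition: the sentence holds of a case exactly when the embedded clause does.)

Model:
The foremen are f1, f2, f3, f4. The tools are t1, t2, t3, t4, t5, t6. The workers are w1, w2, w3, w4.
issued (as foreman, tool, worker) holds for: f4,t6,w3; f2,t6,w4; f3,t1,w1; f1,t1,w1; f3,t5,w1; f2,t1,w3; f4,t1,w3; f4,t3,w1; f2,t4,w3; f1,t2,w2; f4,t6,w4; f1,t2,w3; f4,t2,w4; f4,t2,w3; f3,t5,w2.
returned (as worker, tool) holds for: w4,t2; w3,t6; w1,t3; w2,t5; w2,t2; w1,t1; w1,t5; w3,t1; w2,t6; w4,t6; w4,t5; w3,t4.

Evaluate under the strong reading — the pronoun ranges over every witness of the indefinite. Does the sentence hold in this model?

"him" takes "a worker" as antecedent and "it" takes "a tool"; both are donkey pronouns co-varying with the restrictor.
Strong reading: for every (f,t,w) with issued(f,t,w), returned(w,t).
Restrictor triples: (f1,t1,w1)→returned(w1,t1) ✓  (f1,t2,w2)→returned(w2,t2) ✓  (f1,t2,w3)→returned(w3,t2) ✗  (f2,t1,w3)→returned(w3,t1) ✓  (f2,t4,w3)→returned(w3,t4) ✓  (f2,t6,w4)→returned(w4,t6) ✓  (f3,t1,w1)→returned(w1,t1) ✓  (f3,t5,w1)→returned(w1,t5) ✓  (f3,t5,w2)→returned(w2,t5) ✓  (f4,t1,w3)→returned(w3,t1) ✓  (f4,t2,w3)→returned(w3,t2) ✗  (f4,t2,w4)→returned(w4,t2) ✓  (f4,t3,w1)→returned(w1,t3) ✓  (f4,t6,w3)→returned(w3,t6) ✓  (f4,t6,w4)→returned(w4,t6) ✓
Counterexample: (f1,t2,w3) — returned(w3,t2) does not hold.

False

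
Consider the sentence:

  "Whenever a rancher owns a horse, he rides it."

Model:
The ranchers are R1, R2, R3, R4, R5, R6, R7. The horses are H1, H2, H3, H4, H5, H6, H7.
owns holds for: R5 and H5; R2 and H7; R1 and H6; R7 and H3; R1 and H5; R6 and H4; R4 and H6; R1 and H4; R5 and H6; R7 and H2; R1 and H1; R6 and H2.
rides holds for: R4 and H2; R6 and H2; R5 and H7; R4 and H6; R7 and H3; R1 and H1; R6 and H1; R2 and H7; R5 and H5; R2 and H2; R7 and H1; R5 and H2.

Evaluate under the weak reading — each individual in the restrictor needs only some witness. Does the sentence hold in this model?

"it" takes "a horse" as antecedent — a donkey pronoun bound across the clause boundary.
Weak reading: every rancher r with some owns-horse has at least one owns-horse h such that rides(r,h).
Per rancher: R1:✓  R2:✓  R4:✓  R5:✓  R6:✓  R7:✓
Every rancher in the restrictor has a witness.

True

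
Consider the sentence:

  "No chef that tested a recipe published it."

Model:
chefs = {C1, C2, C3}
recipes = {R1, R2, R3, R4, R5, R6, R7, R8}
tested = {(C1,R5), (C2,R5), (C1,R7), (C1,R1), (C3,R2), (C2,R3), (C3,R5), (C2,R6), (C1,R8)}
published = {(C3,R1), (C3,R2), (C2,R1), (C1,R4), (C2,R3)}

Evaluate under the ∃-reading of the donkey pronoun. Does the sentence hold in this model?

False

"it" takes "a recipe" as antecedent — a donkey pronoun bound across the clause boundary.
Truth condition: for no (c,r) with tested(c,r) does published(c,r) hold.
Restrictor pairs — does the scope hold? (C1,R1):fails  (C1,R5):fails  (C1,R7):fails  (C1,R8):fails  (C2,R3):holds  (C2,R5):fails  (C2,R6):fails  (C3,R2):holds  (C3,R5):fails
Scope holds for 2 pair(s), so the sentence is false.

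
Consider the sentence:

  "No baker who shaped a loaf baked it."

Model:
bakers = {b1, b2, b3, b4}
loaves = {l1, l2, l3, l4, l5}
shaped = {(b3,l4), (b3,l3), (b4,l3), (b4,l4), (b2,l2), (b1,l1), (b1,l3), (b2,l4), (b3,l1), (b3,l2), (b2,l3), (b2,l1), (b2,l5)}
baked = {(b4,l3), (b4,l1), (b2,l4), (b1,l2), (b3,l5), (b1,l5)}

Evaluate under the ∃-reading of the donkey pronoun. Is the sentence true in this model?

"it" takes "a loaf" as antecedent — a donkey pronoun bound across the clause boundary.
Truth condition: for no (b,l) with shaped(b,l) does baked(b,l) hold.
Restrictor pairs — does the scope hold? (b1,l1):fails  (b1,l3):fails  (b2,l1):fails  (b2,l2):fails  (b2,l3):fails  (b2,l4):holds  (b2,l5):fails  (b3,l1):fails  (b3,l2):fails  (b3,l3):fails  (b3,l4):fails  (b4,l3):holds  (b4,l4):fails
Scope holds for 2 pair(s), so the sentence is false.

False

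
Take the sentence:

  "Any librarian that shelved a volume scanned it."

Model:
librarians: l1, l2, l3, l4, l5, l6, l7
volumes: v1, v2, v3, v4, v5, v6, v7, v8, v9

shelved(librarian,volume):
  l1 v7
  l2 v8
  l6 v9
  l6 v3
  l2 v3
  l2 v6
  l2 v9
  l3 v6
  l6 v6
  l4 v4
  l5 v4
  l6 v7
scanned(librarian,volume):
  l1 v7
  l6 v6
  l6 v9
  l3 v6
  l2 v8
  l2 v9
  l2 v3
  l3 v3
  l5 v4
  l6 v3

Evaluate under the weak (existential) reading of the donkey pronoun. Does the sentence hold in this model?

"it" takes "a volume" as antecedent — a donkey pronoun bound across the clause boundary.
Weak reading: every librarian l with some shelved-volume has at least one shelved-volume v such that scanned(l,v).
Per librarian: l1:✓  l2:✓  l3:✓  l4:✗  l5:✓  l6:✓
l4 has no witness among its shelved-volumes.

False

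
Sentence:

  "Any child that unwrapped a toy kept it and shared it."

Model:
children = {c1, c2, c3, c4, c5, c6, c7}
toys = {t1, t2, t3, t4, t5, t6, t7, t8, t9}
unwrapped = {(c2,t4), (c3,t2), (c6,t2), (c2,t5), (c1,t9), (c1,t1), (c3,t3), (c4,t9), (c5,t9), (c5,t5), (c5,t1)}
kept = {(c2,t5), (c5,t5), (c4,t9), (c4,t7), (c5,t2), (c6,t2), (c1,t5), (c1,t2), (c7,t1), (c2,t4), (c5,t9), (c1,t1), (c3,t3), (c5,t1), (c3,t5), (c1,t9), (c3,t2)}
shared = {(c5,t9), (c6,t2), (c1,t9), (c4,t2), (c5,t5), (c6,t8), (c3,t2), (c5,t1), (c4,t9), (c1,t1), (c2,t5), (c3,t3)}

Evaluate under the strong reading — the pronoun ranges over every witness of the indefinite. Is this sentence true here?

"it" takes "a toy" as antecedent — a donkey pronoun bound across the clause boundary.
Strong reading: for every (c,t) with unwrapped(c,t), kept(c,t) ∧ shared(c,t).
Restrictor pairs: (c1,t1) ✓  (c1,t9) ✓  (c2,t4) ✗  (c2,t5) ✓  (c3,t2) ✓  (c3,t3) ✓  (c4,t9) ✓  (c5,t1) ✓  (c5,t5) ✓  (c5,t9) ✓  (c6,t2) ✓
Counterexample: (c2,t4) is in unwrapped but fails the scope.

False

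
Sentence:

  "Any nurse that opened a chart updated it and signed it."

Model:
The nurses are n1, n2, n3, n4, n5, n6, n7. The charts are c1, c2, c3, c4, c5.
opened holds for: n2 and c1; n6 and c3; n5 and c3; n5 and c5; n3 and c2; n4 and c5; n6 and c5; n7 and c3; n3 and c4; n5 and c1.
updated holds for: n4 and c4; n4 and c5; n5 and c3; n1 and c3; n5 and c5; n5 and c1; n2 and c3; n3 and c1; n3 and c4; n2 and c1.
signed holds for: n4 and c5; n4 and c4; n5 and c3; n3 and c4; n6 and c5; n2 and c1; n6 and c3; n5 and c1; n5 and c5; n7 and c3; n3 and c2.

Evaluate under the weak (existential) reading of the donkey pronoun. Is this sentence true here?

False

"it" takes "a chart" as antecedent — a donkey pronoun bound across the clause boundary.
Weak reading: every nurse n with some opened-chart has at least one opened-chart c such that updated(n,c) ∧ signed(n,c).
Per nurse: n2:✓  n3:✓  n4:✓  n5:✓  n6:✗  n7:✗
n6 has no witness among its opened-charts.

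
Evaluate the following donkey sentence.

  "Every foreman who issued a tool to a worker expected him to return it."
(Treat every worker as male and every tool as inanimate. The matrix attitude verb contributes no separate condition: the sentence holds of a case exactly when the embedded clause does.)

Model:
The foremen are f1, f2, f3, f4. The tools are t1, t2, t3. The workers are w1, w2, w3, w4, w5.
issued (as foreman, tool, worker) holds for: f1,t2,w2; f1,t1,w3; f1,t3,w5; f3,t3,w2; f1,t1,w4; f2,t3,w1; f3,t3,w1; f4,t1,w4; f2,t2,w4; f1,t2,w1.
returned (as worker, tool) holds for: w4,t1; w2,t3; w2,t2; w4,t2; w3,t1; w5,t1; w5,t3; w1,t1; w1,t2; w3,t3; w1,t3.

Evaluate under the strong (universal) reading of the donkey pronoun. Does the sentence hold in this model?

"him" takes "a worker" as antecedent and "it" takes "a tool"; both are donkey pronouns co-varying with the restrictor.
Strong reading: for every (f,t,w) with issued(f,t,w), returned(w,t).
Restrictor triples: (f1,t1,w3)→returned(w3,t1) ✓  (f1,t1,w4)→returned(w4,t1) ✓  (f1,t2,w1)→returned(w1,t2) ✓  (f1,t2,w2)→returned(w2,t2) ✓  (f1,t3,w5)→returned(w5,t3) ✓  (f2,t2,w4)→returned(w4,t2) ✓  (f2,t3,w1)→returned(w1,t3) ✓  (f3,t3,w1)→returned(w1,t3) ✓  (f3,t3,w2)→returned(w2,t3) ✓  (f4,t1,w4)→returned(w4,t1) ✓
Every restrictor triple satisfies the scope.

True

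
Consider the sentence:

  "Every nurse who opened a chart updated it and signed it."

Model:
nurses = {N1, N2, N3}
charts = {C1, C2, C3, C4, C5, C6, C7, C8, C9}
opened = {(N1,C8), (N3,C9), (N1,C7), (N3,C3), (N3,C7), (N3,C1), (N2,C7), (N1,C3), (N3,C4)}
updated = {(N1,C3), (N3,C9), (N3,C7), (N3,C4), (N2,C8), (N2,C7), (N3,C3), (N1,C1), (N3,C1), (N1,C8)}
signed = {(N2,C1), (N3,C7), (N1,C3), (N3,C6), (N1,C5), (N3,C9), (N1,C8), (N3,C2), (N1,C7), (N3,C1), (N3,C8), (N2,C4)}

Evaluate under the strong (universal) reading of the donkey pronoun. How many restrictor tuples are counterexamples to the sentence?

"it" takes "a chart" as antecedent — a donkey pronoun bound across the clause boundary.
Strong reading: for every (n,c) with opened(n,c), updated(n,c) ∧ signed(n,c).
Restrictor pairs: (N1,C3) ✓  (N1,C7) ✗  (N1,C8) ✓  (N2,C7) ✗  (N3,C1) ✓  (N3,C3) ✗  (N3,C4) ✗  (N3,C7) ✓  (N3,C9) ✓
Counterexamples (restrictor pairs failing the scope): 4.

4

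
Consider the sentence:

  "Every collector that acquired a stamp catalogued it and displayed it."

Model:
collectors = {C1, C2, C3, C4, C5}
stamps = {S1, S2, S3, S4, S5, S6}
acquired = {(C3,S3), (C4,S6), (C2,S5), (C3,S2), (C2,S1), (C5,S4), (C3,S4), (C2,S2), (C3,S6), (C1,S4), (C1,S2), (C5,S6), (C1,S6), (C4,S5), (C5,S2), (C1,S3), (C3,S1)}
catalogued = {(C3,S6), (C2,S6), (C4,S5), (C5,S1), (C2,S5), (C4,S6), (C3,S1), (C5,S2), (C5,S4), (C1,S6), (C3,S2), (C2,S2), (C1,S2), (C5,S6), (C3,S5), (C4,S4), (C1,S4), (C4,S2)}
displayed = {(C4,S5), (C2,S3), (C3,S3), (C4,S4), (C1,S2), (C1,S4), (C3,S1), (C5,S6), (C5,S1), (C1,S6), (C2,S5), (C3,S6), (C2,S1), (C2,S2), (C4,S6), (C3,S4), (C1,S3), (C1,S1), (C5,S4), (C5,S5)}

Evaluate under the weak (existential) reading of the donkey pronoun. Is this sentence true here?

"it" takes "a stamp" as antecedent — a donkey pronoun bound across the clause boundary.
Weak reading: every collector c with some acquired-stamp has at least one acquired-stamp s such that catalogued(c,s) ∧ displayed(c,s).
Per collector: C1:✓  C2:✓  C3:✓  C4:✓  C5:✓
Every collector in the restrictor has a witness.

True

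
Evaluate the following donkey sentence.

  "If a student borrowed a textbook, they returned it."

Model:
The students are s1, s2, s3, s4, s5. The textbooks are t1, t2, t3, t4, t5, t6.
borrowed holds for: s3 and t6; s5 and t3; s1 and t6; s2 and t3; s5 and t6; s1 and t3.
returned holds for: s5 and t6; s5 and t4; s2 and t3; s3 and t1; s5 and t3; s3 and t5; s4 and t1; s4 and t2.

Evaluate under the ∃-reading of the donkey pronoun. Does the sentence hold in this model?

"it" takes "a textbook" as antecedent — a donkey pronoun bound across the clause boundary.
Weak reading: every student s with some borrowed-textbook has at least one borrowed-textbook t such that returned(s,t).
Per student: s1:✗  s2:✓  s3:✗  s5:✓
s1 has no witness among its borrowed-textbooks.

False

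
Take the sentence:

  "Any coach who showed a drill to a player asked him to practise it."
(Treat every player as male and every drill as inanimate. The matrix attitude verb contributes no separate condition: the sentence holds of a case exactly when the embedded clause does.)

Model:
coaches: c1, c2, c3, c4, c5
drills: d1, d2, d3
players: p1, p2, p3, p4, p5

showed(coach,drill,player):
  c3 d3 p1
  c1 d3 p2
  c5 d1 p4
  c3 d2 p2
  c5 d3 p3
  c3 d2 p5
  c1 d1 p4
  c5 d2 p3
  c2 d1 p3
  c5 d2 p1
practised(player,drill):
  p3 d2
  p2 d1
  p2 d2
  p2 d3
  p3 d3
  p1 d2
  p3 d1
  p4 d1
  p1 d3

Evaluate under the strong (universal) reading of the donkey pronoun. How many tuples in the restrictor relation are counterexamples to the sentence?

1

"him" takes "a player" as antecedent and "it" takes "a drill"; both are donkey pronouns co-varying with the restrictor.
Strong reading: for every (c,d,p) with showed(c,d,p), practised(p,d).
Restrictor triples: (c1,d1,p4)→practised(p4,d1) ✓  (c1,d3,p2)→practised(p2,d3) ✓  (c2,d1,p3)→practised(p3,d1) ✓  (c3,d2,p2)→practised(p2,d2) ✓  (c3,d2,p5)→practised(p5,d2) ✗  (c3,d3,p1)→practised(p1,d3) ✓  (c5,d1,p4)→practised(p4,d1) ✓  (c5,d2,p1)→practised(p1,d2) ✓  (c5,d2,p3)→practised(p3,d2) ✓  (c5,d3,p3)→practised(p3,d3) ✓
Counterexamples (restrictor triples failing the scope): 1.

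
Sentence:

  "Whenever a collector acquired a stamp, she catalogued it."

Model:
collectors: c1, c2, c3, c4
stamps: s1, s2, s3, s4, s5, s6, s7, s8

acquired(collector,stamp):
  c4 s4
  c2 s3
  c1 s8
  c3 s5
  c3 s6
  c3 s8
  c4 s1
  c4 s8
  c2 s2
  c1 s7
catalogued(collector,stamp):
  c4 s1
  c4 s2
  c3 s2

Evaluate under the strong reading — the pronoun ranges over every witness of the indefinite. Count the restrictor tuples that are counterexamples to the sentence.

9

"it" takes "a stamp" as antecedent — a donkey pronoun bound across the clause boundary.
Strong reading: for every (c,s) with acquired(c,s), catalogued(c,s).
Restrictor pairs: (c1,s7) ✗  (c1,s8) ✗  (c2,s2) ✗  (c2,s3) ✗  (c3,s5) ✗  (c3,s6) ✗  (c3,s8) ✗  (c4,s1) ✓  (c4,s4) ✗  (c4,s8) ✗
Counterexamples (restrictor pairs failing the scope): 9.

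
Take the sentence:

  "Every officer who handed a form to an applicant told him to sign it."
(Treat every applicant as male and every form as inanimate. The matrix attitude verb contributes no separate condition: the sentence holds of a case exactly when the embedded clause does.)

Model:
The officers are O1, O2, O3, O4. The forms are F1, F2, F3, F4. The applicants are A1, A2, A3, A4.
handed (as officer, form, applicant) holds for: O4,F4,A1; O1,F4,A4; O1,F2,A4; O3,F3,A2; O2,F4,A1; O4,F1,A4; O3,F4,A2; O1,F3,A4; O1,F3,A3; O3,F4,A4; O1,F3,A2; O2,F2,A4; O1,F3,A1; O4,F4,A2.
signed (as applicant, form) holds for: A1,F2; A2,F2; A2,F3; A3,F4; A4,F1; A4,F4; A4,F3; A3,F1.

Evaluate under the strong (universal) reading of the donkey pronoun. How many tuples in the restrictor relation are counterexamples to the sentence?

"him" takes "an applicant" as antecedent and "it" takes "a form"; both are donkey pronouns co-varying with the restrictor.
Strong reading: for every (o,f,a) with handed(o,f,a), signed(a,f).
Restrictor triples: (O1,F2,A4)→signed(A4,F2) ✗  (O1,F3,A1)→signed(A1,F3) ✗  (O1,F3,A2)→signed(A2,F3) ✓  (O1,F3,A3)→signed(A3,F3) ✗  (O1,F3,A4)→signed(A4,F3) ✓  (O1,F4,A4)→signed(A4,F4) ✓  (O2,F2,A4)→signed(A4,F2) ✗  (O2,F4,A1)→signed(A1,F4) ✗  (O3,F3,A2)→signed(A2,F3) ✓  (O3,F4,A2)→signed(A2,F4) ✗  (O3,F4,A4)→signed(A4,F4) ✓  (O4,F1,A4)→signed(A4,F1) ✓  (O4,F4,A1)→signed(A1,F4) ✗  (O4,F4,A2)→signed(A2,F4) ✗
Counterexamples (restrictor triples failing the scope): 8.

8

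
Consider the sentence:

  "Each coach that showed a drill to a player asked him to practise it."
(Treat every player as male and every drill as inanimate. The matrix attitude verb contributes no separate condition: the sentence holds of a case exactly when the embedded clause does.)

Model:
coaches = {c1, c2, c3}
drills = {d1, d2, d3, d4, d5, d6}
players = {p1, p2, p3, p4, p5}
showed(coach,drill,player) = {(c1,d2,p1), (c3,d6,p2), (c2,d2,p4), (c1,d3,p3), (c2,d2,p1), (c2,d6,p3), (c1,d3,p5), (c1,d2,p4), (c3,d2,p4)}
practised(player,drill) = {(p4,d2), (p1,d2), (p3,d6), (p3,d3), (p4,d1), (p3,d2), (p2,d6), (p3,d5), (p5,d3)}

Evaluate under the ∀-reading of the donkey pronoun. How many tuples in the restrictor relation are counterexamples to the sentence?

"him" takes "a player" as antecedent and "it" takes "a drill"; both are donkey pronouns co-varying with the restrictor.
Strong reading: for every (c,d,p) with showed(c,d,p), practised(p,d).
Restrictor triples: (c1,d2,p1)→practised(p1,d2) ✓  (c1,d2,p4)→practised(p4,d2) ✓  (c1,d3,p3)→practised(p3,d3) ✓  (c1,d3,p5)→practised(p5,d3) ✓  (c2,d2,p1)→practised(p1,d2) ✓  (c2,d2,p4)→practised(p4,d2) ✓  (c2,d6,p3)→practised(p3,d6) ✓  (c3,d2,p4)→practised(p4,d2) ✓  (c3,d6,p2)→practised(p2,d6) ✓
Counterexamples (restrictor triples failing the scope): 0.

0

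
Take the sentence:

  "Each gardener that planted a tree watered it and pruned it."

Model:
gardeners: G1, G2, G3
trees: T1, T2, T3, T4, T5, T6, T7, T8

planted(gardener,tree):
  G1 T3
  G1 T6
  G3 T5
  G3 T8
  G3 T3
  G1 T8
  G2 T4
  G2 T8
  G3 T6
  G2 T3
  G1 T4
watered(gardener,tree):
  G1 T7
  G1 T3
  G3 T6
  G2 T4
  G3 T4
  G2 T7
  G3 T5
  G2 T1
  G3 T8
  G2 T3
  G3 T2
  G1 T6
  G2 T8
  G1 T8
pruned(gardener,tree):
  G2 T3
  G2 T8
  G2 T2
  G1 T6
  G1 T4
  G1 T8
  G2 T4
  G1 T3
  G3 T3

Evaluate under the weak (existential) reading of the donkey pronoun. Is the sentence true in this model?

False

"it" takes "a tree" as antecedent — a donkey pronoun bound across the clause boundary.
Weak reading: every gardener g with some planted-tree has at least one planted-tree t such that watered(g,t) ∧ pruned(g,t).
Per gardener: G1:✓  G2:✓  G3:✗
G3 has no witness among its planted-trees.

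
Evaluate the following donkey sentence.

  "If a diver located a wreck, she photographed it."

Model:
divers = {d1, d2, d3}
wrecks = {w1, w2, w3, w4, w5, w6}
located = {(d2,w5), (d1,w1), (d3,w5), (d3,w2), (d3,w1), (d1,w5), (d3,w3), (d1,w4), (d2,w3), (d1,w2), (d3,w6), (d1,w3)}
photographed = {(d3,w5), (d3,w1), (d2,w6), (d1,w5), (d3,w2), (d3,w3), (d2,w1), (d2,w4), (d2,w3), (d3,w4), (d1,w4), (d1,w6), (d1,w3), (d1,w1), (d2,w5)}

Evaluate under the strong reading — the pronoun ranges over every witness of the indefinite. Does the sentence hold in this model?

"it" takes "a wreck" as antecedent — a donkey pronoun bound across the clause boundary.
Strong reading: for every (d,w) with located(d,w), photographed(d,w).
Restrictor pairs: (d1,w1) ✓  (d1,w2) ✗  (d1,w3) ✓  (d1,w4) ✓  (d1,w5) ✓  (d2,w3) ✓  (d2,w5) ✓  (d3,w1) ✓  (d3,w2) ✓  (d3,w3) ✓  (d3,w5) ✓  (d3,w6) ✗
Counterexample: (d1,w2) is in located but fails the scope.

False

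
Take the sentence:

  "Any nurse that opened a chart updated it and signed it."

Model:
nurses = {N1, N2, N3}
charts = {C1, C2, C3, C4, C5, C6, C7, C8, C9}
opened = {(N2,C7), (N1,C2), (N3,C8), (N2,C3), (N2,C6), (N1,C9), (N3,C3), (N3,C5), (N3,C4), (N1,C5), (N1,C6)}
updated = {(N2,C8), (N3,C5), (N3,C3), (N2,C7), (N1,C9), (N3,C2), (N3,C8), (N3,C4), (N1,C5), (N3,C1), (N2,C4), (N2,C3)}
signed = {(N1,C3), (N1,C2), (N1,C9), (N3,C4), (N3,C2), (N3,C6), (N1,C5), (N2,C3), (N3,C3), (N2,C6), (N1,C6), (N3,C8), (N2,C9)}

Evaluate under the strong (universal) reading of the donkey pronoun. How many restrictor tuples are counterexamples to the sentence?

"it" takes "a chart" as antecedent — a donkey pronoun bound across the clause boundary.
Strong reading: for every (n,c) with opened(n,c), updated(n,c) ∧ signed(n,c).
Restrictor pairs: (N1,C2) ✗  (N1,C5) ✓  (N1,C6) ✗  (N1,C9) ✓  (N2,C3) ✓  (N2,C6) ✗  (N2,C7) ✗  (N3,C3) ✓  (N3,C4) ✓  (N3,C5) ✗  (N3,C8) ✓
Counterexamples (restrictor pairs failing the scope): 5.

5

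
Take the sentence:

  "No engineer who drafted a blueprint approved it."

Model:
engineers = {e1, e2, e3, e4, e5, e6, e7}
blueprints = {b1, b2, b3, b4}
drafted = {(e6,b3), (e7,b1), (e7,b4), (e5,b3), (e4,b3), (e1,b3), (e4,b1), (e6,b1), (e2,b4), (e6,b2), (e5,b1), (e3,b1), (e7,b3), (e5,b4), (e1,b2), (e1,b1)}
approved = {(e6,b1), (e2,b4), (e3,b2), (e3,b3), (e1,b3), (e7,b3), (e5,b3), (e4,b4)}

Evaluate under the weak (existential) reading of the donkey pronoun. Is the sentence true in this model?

"it" takes "a blueprint" as antecedent — a donkey pronoun bound across the clause boundary.
Truth condition: for no (e,b) with drafted(e,b) does approved(e,b) hold.
Restrictor pairs — does the scope hold? (e1,b1):fails  (e1,b2):fails  (e1,b3):holds  (e2,b4):holds  (e3,b1):fails  (e4,b1):fails  (e4,b3):fails  (e5,b1):fails  (e5,b3):holds  (e5,b4):fails  (e6,b1):holds  (e6,b2):fails  (e6,b3):fails  (e7,b1):fails  (e7,b3):holds  (e7,b4):fails
Scope holds for 5 pair(s), so the sentence is false.

False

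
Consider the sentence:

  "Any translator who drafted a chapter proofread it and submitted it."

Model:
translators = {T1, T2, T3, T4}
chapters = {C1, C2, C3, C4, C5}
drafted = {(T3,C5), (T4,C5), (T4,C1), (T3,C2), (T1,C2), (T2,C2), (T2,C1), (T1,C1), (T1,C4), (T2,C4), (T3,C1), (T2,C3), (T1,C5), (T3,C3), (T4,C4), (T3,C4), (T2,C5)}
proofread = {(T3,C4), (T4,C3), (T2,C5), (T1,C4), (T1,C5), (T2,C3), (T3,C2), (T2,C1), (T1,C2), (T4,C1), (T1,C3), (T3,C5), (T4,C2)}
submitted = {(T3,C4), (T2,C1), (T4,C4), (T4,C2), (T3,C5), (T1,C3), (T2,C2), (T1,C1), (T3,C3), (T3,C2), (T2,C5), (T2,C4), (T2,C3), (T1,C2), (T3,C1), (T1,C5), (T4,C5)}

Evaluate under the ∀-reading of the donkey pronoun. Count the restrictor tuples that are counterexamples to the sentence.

"it" takes "a chapter" as antecedent — a donkey pronoun bound across the clause boundary.
Strong reading: for every (t,c) with drafted(t,c), proofread(t,c) ∧ submitted(t,c).
Restrictor pairs: (T1,C1) ✗  (T1,C2) ✓  (T1,C4) ✗  (T1,C5) ✓  (T2,C1) ✓  (T2,C2) ✗  (T2,C3) ✓  (T2,C4) ✗  (T2,C5) ✓  (T3,C1) ✗  (T3,C2) ✓  (T3,C3) ✗  (T3,C4) ✓  (T3,C5) ✓  (T4,C1) ✗  (T4,C4) ✗  (T4,C5) ✗
Counterexamples (restrictor pairs failing the scope): 9.

9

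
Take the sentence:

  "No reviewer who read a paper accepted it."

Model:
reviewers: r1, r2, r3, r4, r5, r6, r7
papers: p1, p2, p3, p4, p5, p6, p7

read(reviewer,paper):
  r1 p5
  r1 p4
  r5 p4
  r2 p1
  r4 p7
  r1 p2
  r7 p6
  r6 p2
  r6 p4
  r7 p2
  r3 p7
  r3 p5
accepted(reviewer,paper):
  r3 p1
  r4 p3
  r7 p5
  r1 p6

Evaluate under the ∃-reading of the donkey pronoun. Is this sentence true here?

True

"it" takes "a paper" as antecedent — a donkey pronoun bound across the clause boundary.
Truth condition: for no (r,p) with read(r,p) does accepted(r,p) hold.
Restrictor pairs — does the scope hold? (r1,p2):fails  (r1,p4):fails  (r1,p5):fails  (r2,p1):fails  (r3,p5):fails  (r3,p7):fails  (r4,p7):fails  (r5,p4):fails  (r6,p2):fails  (r6,p4):fails  (r7,p2):fails  (r7,p6):fails
Scope holds for no restrictor pair, so the sentence is true.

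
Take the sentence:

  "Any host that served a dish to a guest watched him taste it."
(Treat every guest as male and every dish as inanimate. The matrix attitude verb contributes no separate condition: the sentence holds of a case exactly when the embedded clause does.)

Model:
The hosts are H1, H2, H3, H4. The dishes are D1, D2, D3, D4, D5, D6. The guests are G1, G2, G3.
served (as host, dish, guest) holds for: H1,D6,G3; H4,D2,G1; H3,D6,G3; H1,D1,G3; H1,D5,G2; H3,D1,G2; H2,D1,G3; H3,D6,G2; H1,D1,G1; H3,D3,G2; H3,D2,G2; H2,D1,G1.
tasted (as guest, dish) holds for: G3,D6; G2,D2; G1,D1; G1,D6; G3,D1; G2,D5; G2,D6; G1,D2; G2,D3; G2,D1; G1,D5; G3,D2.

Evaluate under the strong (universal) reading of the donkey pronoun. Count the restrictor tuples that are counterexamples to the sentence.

"him" takes "a guest" as antecedent and "it" takes "a dish"; both are donkey pronouns co-varying with the restrictor.
Strong reading: for every (h,d,g) with served(h,d,g), tasted(g,d).
Restrictor triples: (H1,D1,G1)→tasted(G1,D1) ✓  (H1,D1,G3)→tasted(G3,D1) ✓  (H1,D5,G2)→tasted(G2,D5) ✓  (H1,D6,G3)→tasted(G3,D6) ✓  (H2,D1,G1)→tasted(G1,D1) ✓  (H2,D1,G3)→tasted(G3,D1) ✓  (H3,D1,G2)→tasted(G2,D1) ✓  (H3,D2,G2)→tasted(G2,D2) ✓  (H3,D3,G2)→tasted(G2,D3) ✓  (H3,D6,G2)→tasted(G2,D6) ✓  (H3,D6,G3)→tasted(G3,D6) ✓  (H4,D2,G1)→tasted(G1,D2) ✓
Counterexamples (restrictor triples failing the scope): 0.

0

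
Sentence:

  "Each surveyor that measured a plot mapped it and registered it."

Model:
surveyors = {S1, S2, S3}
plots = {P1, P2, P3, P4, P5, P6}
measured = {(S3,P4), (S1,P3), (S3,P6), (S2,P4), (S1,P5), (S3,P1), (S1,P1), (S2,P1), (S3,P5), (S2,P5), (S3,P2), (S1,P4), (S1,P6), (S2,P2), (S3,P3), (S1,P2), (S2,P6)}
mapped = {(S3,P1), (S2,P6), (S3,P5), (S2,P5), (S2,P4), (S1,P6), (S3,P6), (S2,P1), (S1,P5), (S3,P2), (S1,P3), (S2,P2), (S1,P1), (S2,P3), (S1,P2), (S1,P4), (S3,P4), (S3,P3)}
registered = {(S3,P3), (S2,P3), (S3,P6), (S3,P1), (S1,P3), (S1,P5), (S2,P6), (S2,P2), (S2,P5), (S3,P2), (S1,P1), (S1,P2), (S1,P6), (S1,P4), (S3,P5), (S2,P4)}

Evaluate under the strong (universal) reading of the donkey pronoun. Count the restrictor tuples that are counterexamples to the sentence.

"it" takes "a plot" as antecedent — a donkey pronoun bound across the clause boundary.
Strong reading: for every (s,p) with measured(s,p), mapped(s,p) ∧ registered(s,p).
Restrictor pairs: (S1,P1) ✓  (S1,P2) ✓  (S1,P3) ✓  (S1,P4) ✓  (S1,P5) ✓  (S1,P6) ✓  (S2,P1) ✗  (S2,P2) ✓  (S2,P4) ✓  (S2,P5) ✓  (S2,P6) ✓  (S3,P1) ✓  (S3,P2) ✓  (S3,P3) ✓  (S3,P4) ✗  (S3,P5) ✓  (S3,P6) ✓
Counterexamples (restrictor pairs failing the scope): 2.

2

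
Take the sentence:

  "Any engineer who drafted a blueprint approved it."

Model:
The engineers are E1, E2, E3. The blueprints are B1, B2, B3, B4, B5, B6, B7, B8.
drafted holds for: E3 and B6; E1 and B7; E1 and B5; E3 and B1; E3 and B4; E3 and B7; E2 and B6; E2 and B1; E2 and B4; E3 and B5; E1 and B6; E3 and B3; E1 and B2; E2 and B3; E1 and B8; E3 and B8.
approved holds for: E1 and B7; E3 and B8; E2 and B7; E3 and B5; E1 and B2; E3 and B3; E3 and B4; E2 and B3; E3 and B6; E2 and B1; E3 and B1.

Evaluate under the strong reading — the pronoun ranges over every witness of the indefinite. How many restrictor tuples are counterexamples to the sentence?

6

"it" takes "a blueprint" as antecedent — a donkey pronoun bound across the clause boundary.
Strong reading: for every (e,b) with drafted(e,b), approved(e,b).
Restrictor pairs: (E1,B2) ✓  (E1,B5) ✗  (E1,B6) ✗  (E1,B7) ✓  (E1,B8) ✗  (E2,B1) ✓  (E2,B3) ✓  (E2,B4) ✗  (E2,B6) ✗  (E3,B1) ✓  (E3,B3) ✓  (E3,B4) ✓  (E3,B5) ✓  (E3,B6) ✓  (E3,B7) ✗  (E3,B8) ✓
Counterexamples (restrictor pairs failing the scope): 6.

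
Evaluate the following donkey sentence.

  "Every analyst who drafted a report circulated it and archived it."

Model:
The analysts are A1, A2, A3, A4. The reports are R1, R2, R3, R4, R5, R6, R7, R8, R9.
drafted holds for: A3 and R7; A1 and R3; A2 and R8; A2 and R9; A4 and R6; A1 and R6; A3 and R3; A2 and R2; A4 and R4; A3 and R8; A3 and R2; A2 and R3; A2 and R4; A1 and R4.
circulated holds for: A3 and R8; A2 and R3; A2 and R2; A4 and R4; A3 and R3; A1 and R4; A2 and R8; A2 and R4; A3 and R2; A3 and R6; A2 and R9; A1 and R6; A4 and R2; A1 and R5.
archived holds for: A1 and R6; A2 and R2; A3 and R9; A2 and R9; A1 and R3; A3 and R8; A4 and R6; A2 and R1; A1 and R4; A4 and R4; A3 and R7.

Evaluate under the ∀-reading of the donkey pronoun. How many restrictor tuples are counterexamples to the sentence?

8

"it" takes "a report" as antecedent — a donkey pronoun bound across the clause boundary.
Strong reading: for every (a,r) with drafted(a,r), circulated(a,r) ∧ archived(a,r).
Restrictor pairs: (A1,R3) ✗  (A1,R4) ✓  (A1,R6) ✓  (A2,R2) ✓  (A2,R3) ✗  (A2,R4) ✗  (A2,R8) ✗  (A2,R9) ✓  (A3,R2) ✗  (A3,R3) ✗  (A3,R7) ✗  (A3,R8) ✓  (A4,R4) ✓  (A4,R6) ✗
Counterexamples (restrictor pairs failing the scope): 8.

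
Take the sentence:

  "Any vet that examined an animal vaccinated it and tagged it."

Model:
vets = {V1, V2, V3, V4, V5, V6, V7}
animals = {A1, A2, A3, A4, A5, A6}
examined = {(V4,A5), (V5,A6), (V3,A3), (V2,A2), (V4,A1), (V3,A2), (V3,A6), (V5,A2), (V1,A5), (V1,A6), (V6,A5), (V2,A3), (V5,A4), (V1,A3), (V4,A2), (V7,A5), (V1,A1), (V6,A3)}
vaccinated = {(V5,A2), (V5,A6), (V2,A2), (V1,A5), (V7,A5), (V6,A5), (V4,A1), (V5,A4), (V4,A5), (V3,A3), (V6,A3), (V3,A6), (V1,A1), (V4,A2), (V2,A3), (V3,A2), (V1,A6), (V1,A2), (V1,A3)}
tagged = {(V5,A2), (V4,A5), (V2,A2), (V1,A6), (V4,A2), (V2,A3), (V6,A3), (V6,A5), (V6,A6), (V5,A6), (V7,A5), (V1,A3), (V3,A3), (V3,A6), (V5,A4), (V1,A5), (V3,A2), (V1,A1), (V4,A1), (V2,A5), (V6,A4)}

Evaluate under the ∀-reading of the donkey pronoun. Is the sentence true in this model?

True

"it" takes "an animal" as antecedent — a donkey pronoun bound across the clause boundary.
Strong reading: for every (v,a) with examined(v,a), vaccinated(v,a) ∧ tagged(v,a).
Restrictor pairs: (V1,A1) ✓  (V1,A3) ✓  (V1,A5) ✓  (V1,A6) ✓  (V2,A2) ✓  (V2,A3) ✓  (V3,A2) ✓  (V3,A3) ✓  (V3,A6) ✓  (V4,A1) ✓  (V4,A2) ✓  (V4,A5) ✓  (V5,A2) ✓  (V5,A4) ✓  (V5,A6) ✓  (V6,A3) ✓  (V6,A5) ✓  (V7,A5) ✓
Every restrictor pair satisfies the scope.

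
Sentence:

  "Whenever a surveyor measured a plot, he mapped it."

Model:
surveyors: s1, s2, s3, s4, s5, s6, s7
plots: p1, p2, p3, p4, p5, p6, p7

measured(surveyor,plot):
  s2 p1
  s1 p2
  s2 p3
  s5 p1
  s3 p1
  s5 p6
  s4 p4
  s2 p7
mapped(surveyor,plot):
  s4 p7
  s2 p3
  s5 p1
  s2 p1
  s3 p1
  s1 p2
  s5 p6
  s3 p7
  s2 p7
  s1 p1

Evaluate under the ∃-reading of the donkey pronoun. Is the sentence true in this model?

"it" takes "a plot" as antecedent — a donkey pronoun bound across the clause boundary.
Weak reading: every surveyor s with some measured-plot has at least one measured-plot p such that mapped(s,p).
Per surveyor: s1:✓  s2:✓  s3:✓  s4:✗  s5:✓
s4 has no witness among its measured-plots.

False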